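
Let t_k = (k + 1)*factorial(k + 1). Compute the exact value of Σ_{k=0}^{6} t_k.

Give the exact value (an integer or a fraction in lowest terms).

Ratio r(k) = (k + 2)**2/(k + 1).
Take A(k)=k + 2, B(k)=1, C(k)=k + 1.
Need (k + 2)·f(k+1) − (1)·f(k) = k + 1.
d = 0 from the (1,0,1) case.
A polynomial solution: f(k) = 1.
Then R = B(k−1)f/C = 1/(k + 1), so s_k = R(k)·t_k = factorial(k + 1).
Verify: (k + 1)*factorial(k + 1) matches t_k.
Evaluate s at k=7 and k=0: 40320 and 1; difference 40319.

Σ = 40319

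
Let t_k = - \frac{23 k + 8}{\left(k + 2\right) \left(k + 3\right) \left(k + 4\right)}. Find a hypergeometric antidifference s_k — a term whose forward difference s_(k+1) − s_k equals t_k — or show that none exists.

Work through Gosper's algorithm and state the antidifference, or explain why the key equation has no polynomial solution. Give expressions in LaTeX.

Step 1: r(k) = (k + 2)*(23*k + 31)/((k + 5)*(23*k + 8)).
Take A(k)=k + 2, B(k)=k + 5, C(k)=k + 8/23.
Need (k + 2)·f(k+1) − (k + 4)·f(k) = k + 8/23.
Degrees (1,1,1) ⇒ d ≤ 2.
Match coefficients ⇒ f(k) = k*(9*k - 1)/46.
Certificate R = B(k−1)f/C = k*(k + 4)*(9*k - 1)/(2*(23*k + 8)) gives s_k = k*(1 - 9*k)/(2*(k + 2)*(k + 3)).
s_(k+1) − s_k = (-23*k - 8)/(k**3 + 9*k**2 + 26*k + 24) = t_k.

s_k = \frac{k \left(1 - 9 k\right)}{2 \left(k + 2\right) \left(k + 3\right)}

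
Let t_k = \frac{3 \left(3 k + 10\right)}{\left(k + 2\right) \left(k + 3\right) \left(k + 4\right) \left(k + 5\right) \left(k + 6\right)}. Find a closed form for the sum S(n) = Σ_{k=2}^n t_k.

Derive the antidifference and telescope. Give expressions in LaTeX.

S(n) = \frac{n^{3} + 14 n^{2} + 63 n - 78}{56 \left(n^{3} + 14 n^{2} + 63 n + 90\right)}

The ratio is (k + 2)*(3*k + 13)/((k + 7)*(3*k + 10)).
Take A(k)=k + 2, B(k)=k + 7, C(k)=k + 10/3.
Set up (k + 2)·f(k+1) − (k + 6)·f(k) − (k + 10/3) = 0.
deg f ≤ 4 (via 1,1,1).
Coefficient equations give f(k) = k*(k + 3)*(k**2 + 11*k + 38)/120.
So s_k = (B(k−1)f/C)·t_k = (k*(k + 3)*(k + 6)*(k**2 + 11*k + 38)/(40*(3*k + 10)))·t_k = 3*k*(k**2 + 11*k + 38)/(40*(k**3 + 11*k**2 + 38*k + 40)).
s_(k+1) − s_k = 3*(3*k + 10)/(k**5 + 20*k**4 + 155*k**3 + 580*k**2 + 1044*k + 720) = t_k.
Evaluate: s_(n+1) = 3*(n**3 + 14*n**2 + 63*n + 50)/(40*(n**3 + 14*n**2 + 63*n + 90)); subtract s_(2) = 2/35 ⇒ S(n) = (n**3 + 14*n**2 + 63*n - 78)/(56*(n**3 + 14*n**2 + 63*n + 90)).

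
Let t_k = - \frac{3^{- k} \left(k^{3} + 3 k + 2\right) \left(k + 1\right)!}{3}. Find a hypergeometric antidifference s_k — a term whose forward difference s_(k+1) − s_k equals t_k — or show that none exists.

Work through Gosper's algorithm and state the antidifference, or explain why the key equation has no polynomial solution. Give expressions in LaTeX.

s_k = - 3^{- k} \left(k - 2\right) \left(k + 1\right) \left(k + 1\right)!

t_(k+1)/t_k = (k + 2)*(3*k + (k + 1)**3 + 5)/(3*(k**3 + 3*k + 2)).
Factor: A=k/3 + 2/3; B=1; C=k**3 + 3*k + 2.
Solve (k/3 + 2/3)·f(k+1) − (1)·f(k) = k**3 + 3*k + 2.
d = 2 from the (1,0,3) case.
Match coefficients ⇒ f(k) = 3*(k - 2)*(k + 1).
R(k) = B(k−1)·f(k)/C(k) = 3*(k - 2)*(k + 1)/(k**3 + 3*k + 2); s_k = R·t_k = -(k - 2)*(k + 1)*factorial(k + 1)/3**k.
Check: Δs_k = -(k**3 + 3*k + 2)*factorial(k + 1)/(3*3**k). ✓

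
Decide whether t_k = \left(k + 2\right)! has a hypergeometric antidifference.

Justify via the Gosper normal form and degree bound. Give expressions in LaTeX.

Step 1: r(k) = k + 3.
Take A(k)=k + 3, B(k)=1, C(k)=1.
f must satisfy (k + 3)·f(k+1) − (1)·f(k) = 1.
deg f ≤ -1 (via 1,0,0).
d = -1 < 0 ⇒ no nonzero polynomial f; not summable.

No; the degree bound rules out any f.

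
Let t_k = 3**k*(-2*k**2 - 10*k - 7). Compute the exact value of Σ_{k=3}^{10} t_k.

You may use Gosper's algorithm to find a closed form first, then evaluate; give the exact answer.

Σ = -25154496

Step 1: r(k) = 3*(2*k**2 + 14*k + 19)/(2*k**2 + 10*k + 7).
Factor: A=3; B=1; C=k**2 + 5*k + 7/2.
Set up (3)·f(k+1) − (1)·f(k) − (k**2 + 5*k + 7/2) = 0.
deg f ≤ 2 (via 0,0,2).
Coefficient equations give f(k) = (k**2 + 2*k - 1)/2.
R(k) = B(k−1)·f(k)/C(k) = (k**2 + 2*k - 1)/(2*k**2 + 10*k + 7); s_k = R·t_k = 3**k*(-k**2 - 2*k + 1).
s_(k+1) − s_k = 3**k*(-2*k**2 - 10*k - 7) = t_k.
Evaluate s at k=11 and k=3: -25154874 and -378; difference -25154496.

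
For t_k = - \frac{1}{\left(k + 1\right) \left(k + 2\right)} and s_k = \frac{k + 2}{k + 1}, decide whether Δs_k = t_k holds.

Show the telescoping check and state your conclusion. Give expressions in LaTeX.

s_(k+1) = (k + 3)/(k + 2)
s_(k+1) − s_k = -1/(k**2 + 3*k + 2)
(s_(k+1) − s_k) − t_k = 0

Valid — Δs_k = t_k.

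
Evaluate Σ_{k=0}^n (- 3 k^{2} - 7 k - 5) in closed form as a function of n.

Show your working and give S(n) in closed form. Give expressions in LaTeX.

t_(k+1)/t_k = (3*k**2 + 13*k + 15)/(3*k**2 + 7*k + 5).
So A=1 and B=1, with C=k**2 + 7*k/3 + 5/3.
f must satisfy (1)·f(k+1) − (1)·f(k) = k**2 + 7*k/3 + 5/3.
From deg A=0, deg B=0, deg C=2: d=3.
Solving with deg f ≤ 3: f(k) = k*(k**2 + 2*k + 2)/3.
Get s_k = R·t_k = k*(-k**2 - 2*k - 2) with R(k) = B(k−1)f(k)/C(k) = k*(k**2 + 2*k + 2)/(3*k**2 + 7*k + 5).
Verify: -3*k**2 - 7*k - 5 matches t_k.
Evaluate: s_(n+1) = -n**3 - 5*n**2 - 9*n - 5; subtract s_(0) = 0 ⇒ S(n) = -n**3 - 5*n**2 - 9*n - 5.

S(n) = - n^{3} - 5 n^{2} - 9 n - 5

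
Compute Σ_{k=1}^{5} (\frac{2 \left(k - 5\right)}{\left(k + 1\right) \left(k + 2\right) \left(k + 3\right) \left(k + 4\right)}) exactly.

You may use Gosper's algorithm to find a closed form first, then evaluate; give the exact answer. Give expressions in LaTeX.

The ratio is (k - 4)*(k + 1)/((k - 5)*(k + 5)).
Normal form (A,B,C) = (k + 1, k + 5, k - 5).
Need (k + 1)·f(k+1) − (k + 4)·f(k) = k - 5.
d = 3 from the (1,1,1) case.
Solve for f: f(k) = -k*(k**2 + 6*k + 13)/4 (degree 3 ≤ 3).
Then R = B(k−1)f/C = -k*(k + 4)*(k**2 + 6*k + 13)/(4*(k - 5)), so s_k = R(k)·t_k = k*(-k**2 - 6*k - 13)/(2*(k + 1)*(k + 2)*(k + 3)).
s_(k+1) − s_k = 2*(k - 5)/(k**4 + 10*k**3 + 35*k**2 + 50*k + 24) = t_k.
Σ_(k=1)^(5) t_k = s_(6) − s_(1) = -85/168 − (-5/12) = -5/56.

Σ = -5/56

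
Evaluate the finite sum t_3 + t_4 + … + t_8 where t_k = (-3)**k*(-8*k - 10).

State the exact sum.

Σ = -373788

Compute t_(k+1)/t_k: get 3*(-4*k - 9)/(4*k + 5).
Take A(k)=-3, B(k)=1, C(k)=k + 5/4.
Key eq: (-3)·f(k+1) = (1)·f(k) + (k + 5/4).
deg f ≤ 1 (via 0,0,1).
Coefficient equations give f(k) = -(2*k + 1)/8.
So s_k = (B(k−1)f/C)·t_k = (-(2*k + 1)/(2*(4*k + 5)))·t_k = (-3)**k*(2*k + 1).
Check: Δs_k = (-3)**k*(-8*k - 10). ✓
Σ_(k=3)^(8) t_k = s_(9) − s_(3) = -373977 − (-189) = -373788.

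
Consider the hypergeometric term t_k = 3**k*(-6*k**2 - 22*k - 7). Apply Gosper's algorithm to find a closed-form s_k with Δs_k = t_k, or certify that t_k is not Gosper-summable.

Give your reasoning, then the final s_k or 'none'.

r(k) = 3*(6*k**2 + 34*k + 35)/(6*k**2 + 22*k + 7) after simplifying.
Take A(k)=3, B(k)=1, C(k)=k**2 + 11*k/3 + 7/6.
f must satisfy (3)·f(k+1) − (1)·f(k) = k**2 + 11*k/3 + 7/6.
Bound: deg f ≤ 2.
Match coefficients ⇒ f(k) = (3*k**2 + 2*k - 4)/6.
R(k) = B(k−1)·f(k)/C(k) = (3*k**2 + 2*k - 4)/(6*k**2 + 22*k + 7); s_k = R·t_k = 3**k*(-3*k**2 - 2*k + 4).
s_(k+1) − s_k = 3**k*(-6*k**2 - 22*k - 7) = t_k.

s_k = 3**k*(-3*k**2 - 2*k + 4)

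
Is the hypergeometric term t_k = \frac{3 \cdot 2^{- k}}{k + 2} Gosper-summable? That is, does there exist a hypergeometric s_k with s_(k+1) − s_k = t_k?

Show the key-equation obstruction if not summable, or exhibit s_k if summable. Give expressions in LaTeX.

No; the degree bound rules out any f.

Step 1: r(k) = (k + 2)/(2*(k + 3)).
A = k/2 + 1, B = k + 3, C = 1.
Key eq: (k/2 + 1)·f(k+1) = (k + 2)·f(k) + (1).
d = -1 from the (1,1,0) case.
Bound -1 < 0, so the key equation has no polynomial solution.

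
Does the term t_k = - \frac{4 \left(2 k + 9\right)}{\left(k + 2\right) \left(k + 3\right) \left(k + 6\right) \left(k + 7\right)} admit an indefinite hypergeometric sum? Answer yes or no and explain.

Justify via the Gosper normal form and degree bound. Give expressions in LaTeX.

Yes. s_k = \frac{k \left(- k - 8\right)}{3 \left(k^{2} + 8 k + 12\right)}.

Compute t_(k+1)/t_k: get (k + 2)*(k + 6)*(2*k + 11)/((k + 4)*(k + 8)*(2*k + 9)).
So A=k + 2 and B=k + 8, with C=k**3 + 27*k**2/2 + 121*k/2 + 90.
Key eq: (k + 2)·f(k+1) = (k + 7)·f(k) + (k**3 + 27*k**2/2 + 121*k/2 + 90).
From deg A=1, deg B=1, deg C=3: d=5.
Solving with deg f ≤ 5: f(k) = k*(k + 3)*(k + 4)*(k + 5)*(k + 8)/24.
R(k) = B(k−1)·f(k)/C(k) = k*(k + 3)*(k + 7)*(k + 8)/(12*(2*k + 9)); s_k = R·t_k = k*(-k - 8)/(3*(k**2 + 8*k + 12)).
s_(k+1) − s_k = 4*(-2*k - 9)/(k**4 + 18*k**3 + 113*k**2 + 288*k + 252) = t_k.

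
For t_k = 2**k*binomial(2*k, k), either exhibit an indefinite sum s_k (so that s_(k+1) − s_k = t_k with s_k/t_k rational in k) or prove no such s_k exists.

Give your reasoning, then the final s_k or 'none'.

not Gosper-summable; s_k does not exist

Compute t_(k+1)/t_k: get 4*(2*k + 1)/(k + 1).
Factor: A=8*k + 4; B=k + 1; C=1.
Solve (8*k + 4)·f(k+1) − (k)·f(k) = 1.
Bound: deg f ≤ -1.
Negative degree bound (-1): no f exists, t_k not Gosper-summable.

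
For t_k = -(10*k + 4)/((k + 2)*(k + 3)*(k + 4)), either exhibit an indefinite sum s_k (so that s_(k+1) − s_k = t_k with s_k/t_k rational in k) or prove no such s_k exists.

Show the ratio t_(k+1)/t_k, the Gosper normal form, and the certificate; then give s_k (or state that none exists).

Ratio r(k) = (k + 2)*(5*k + 7)/((k + 5)*(5*k + 2)).
A = k + 2, B = k + 5, C = k + 2/5.
Set up (k + 2)·f(k+1) − (k + 4)·f(k) − (k + 2/5) = 0.
Bound: deg f ≤ 2.
Match coefficients ⇒ f(k) = k**2/5.
Certificate R = B(k−1)f/C = k**2*(k + 4)/(5*k + 2) gives s_k = -2*k**2/(k**2 + 5*k + 6).
Verify: 2*(-5*k - 2)/(k**3 + 9*k**2 + 26*k + 24) matches t_k.

s_k = -2*k**2/(k**2 + 5*k + 6)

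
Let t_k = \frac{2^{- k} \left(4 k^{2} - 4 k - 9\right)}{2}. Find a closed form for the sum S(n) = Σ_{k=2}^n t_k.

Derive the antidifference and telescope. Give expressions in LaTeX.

Step 1: r(k) = (4*k**2 + 4*k - 9)/(2*(4*k**2 - 4*k - 9)).
Normal form (A,B,C) = (1/2, 1, k**2 - k - 9/4).
f must satisfy (1/2)·f(k+1) − (1)·f(k) = k**2 - k - 9/4.
d = 2 from the (0,0,2) case.
A polynomial solution: f(k) = -(4*k**2 + 4*k - 1)/2.
Then R = B(k−1)f/C = -2*(4*k**2 + 4*k - 1)/(4*k**2 - 4*k - 9), so s_k = R(k)·t_k = (-4*k**2 - 4*k + 1)/2**k.
Check: Δs_k = (4*k**2 - 4*k - 9)/(2*2**k). ✓
Σ_(k=2)^n t_k = s_(n+1) − s_(2) = (2**(-n - 1)*(-4*n**2 - 12*n - 7)) − (-23/4), i.e. 2**(-n - 2)*(23*2**n - 8*n**2 - 24*n - 14).

S(n) = 2^{- n - 2} \left(23 \cdot 2^{n} - 8 n^{2} - 24 n - 14\right)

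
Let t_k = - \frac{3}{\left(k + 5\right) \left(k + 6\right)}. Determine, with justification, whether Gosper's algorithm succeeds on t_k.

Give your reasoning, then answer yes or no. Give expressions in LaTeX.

Yes. s_k = - \frac{3 k}{5 k + 25}.

Step 1: r(k) = (k + 5)/(k + 7).
A = k + 5, B = k + 7, C = 1.
Need (k + 5)·f(k+1) − (k + 6)·f(k) = 1.
From deg A=1, deg B=1, deg C=0: d=1.
Coefficient equations give f(k) = k/5.
R(k) = B(k−1)·f(k)/C(k) = k*(k + 6)/5; s_k = R·t_k = -3*k/(5*k + 25).
Δs = -3/(k**2 + 11*k + 30), as required.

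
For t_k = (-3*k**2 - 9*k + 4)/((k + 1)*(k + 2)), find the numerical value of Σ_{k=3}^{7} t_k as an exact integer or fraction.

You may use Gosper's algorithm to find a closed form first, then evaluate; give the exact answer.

Ratio r(k) = (k + 1)*(9*k + 3*(k + 1)**2 + 5)/((k + 3)*(3*k**2 + 9*k - 4)).
Take A(k)=k + 1, B(k)=k + 3, C(k)=k**2 + 3*k - 4/3.
Key eq: (k + 1)·f(k+1) = (k + 2)·f(k) + (k**2 + 3*k - 4/3).
From deg A=1, deg B=1, deg C=2: d=2.
Match coefficients ⇒ f(k) = k*(3*k - 7)/3.
R(k) = B(k−1)·f(k)/C(k) = k*(k + 2)*(3*k - 7)/(3*k**2 + 9*k - 4); s_k = R·t_k = k*(7 - 3*k)/(k + 1).
s_(k+1) − s_k = (-3*k**2 - 9*k + 4)/(k**2 + 3*k + 2) = t_k.
Sum = s_(8) − s_(3); s_(8) = -136/9, s_(3) = -3/2 ⇒ -245/18.

Σ = -245/18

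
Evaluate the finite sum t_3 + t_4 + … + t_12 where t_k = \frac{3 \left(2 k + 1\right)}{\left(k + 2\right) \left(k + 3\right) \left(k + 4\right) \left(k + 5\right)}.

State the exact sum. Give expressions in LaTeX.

Σ = 223/4760

The ratio is (k + 2)*(2*k + 3)/((k + 6)*(2*k + 1)).
Factor: A=k + 2; B=k + 6; C=k + 1/2.
Set up (k + 2)·f(k+1) − (k + 5)·f(k) − (k + 1/2) = 0.
Degrees (1,1,1) ⇒ d ≤ 3.
A polynomial solution: f(k) = k*(k**2 + 9*k + 2)/48.
R(k) = B(k−1)·f(k)/C(k) = k*(k + 5)*(k**2 + 9*k + 2)/(24*(2*k + 1)); s_k = R·t_k = k*(k**2 + 9*k + 2)/(8*(k + 2)*(k + 3)*(k + 4)).
Verify: 3*(2*k + 1)/(k**4 + 14*k**3 + 71*k**2 + 154*k + 120) matches t_k.
Sum = s_(13) − s_(3); s_(13) = 39/340, s_(3) = 19/280 ⇒ 223/4760.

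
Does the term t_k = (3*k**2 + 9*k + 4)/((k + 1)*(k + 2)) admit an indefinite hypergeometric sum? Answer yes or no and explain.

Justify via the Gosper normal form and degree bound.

Yes. s_k = k*(3*k + 1)/(k + 1).

Compute t_(k+1)/t_k: get (k + 1)*(9*k + 3*(k + 1)**2 + 13)/((k + 3)*(3*k**2 + 9*k + 4)).
Factor: A=k + 1; B=k + 3; C=k**2 + 3*k + 4/3.
Set up (k + 1)·f(k+1) − (k + 2)·f(k) − (k**2 + 3*k + 4/3) = 0.
From deg A=1, deg B=1, deg C=2: d=2.
A polynomial solution: f(k) = k*(3*k + 1)/3.
So s_k = (B(k−1)f/C)·t_k = (k*(k + 2)*(3*k + 1)/(3*k**2 + 9*k + 4))·t_k = k*(3*k + 1)/(k + 1).
Check: Δs_k = (3*k**2 + 9*k + 4)/(k**2 + 3*k + 2). ✓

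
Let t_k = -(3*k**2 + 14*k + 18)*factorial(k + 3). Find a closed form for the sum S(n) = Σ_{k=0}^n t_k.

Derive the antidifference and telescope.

S(n) = -3*n*factorial(n + 4) - 5*factorial(n + 4) + 12

The ratio is (k + 4)*(14*k + 3*(k + 1)**2 + 32)/(3*k**2 + 14*k + 18).
So A=k + 4 and B=1, with C=k**2 + 14*k/3 + 6.
f must satisfy (k + 4)·f(k+1) − (1)·f(k) = k**2 + 14*k/3 + 6.
Bound: deg f ≤ 1.
Match coefficients ⇒ f(k) = (3*k + 2)/3.
So s_k = (B(k−1)f/C)·t_k = ((3*k + 2)/(3*k**2 + 14*k + 18))·t_k = -(3*k + 2)*factorial(k + 3).
Δs = -(3*k**2 + 14*k + 18)*factorial(k + 3), as required.
Telescope: S(n) = s_(n+1) − s_(0) = -(3*n + 5)*factorial(n + 4) − (-12) = -3*n*factorial(n + 4) - 5*factorial(n + 4) + 12.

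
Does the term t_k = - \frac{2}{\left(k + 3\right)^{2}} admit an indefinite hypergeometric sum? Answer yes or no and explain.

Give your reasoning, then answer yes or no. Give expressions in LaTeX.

t_(k+1)/t_k = (k + 3)**2/(k + 4)**2.
Gosper form: A/B · C(k+1)/C(k) with A=k**2 + 6*k + 9, B=k**2 + 8*k + 16, C=1.
f must satisfy (k**2 + 6*k + 9)·f(k+1) − (k**2 + 6*k + 9)·f(k) = 1.
Degrees (2,2,0) ⇒ d ≤ 0.
Generic f = c0 gives residual -1; -1 = 0 cannot hold, so t_k is not Gosper-summable.

No; the coefficient equations for f are inconsistent.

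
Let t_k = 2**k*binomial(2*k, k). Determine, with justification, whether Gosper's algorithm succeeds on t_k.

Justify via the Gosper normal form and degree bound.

No; the degree bound rules out any f.

Step 1: r(k) = 4*(2*k + 1)/(k + 1).
So A=8*k + 4 and B=k + 1, with C=1.
Solve (8*k + 4)·f(k+1) − (k)·f(k) = 1.
Degrees (1,1,0) ⇒ d ≤ -1.
Negative degree bound (-1): no f exists, t_k not Gosper-summable.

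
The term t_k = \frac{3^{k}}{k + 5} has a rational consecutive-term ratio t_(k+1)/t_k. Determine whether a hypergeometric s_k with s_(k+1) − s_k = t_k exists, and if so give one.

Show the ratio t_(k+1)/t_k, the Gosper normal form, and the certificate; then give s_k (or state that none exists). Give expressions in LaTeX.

Step 1: r(k) = 3*(k + 5)/(k + 6).
Factor: A=3*k + 15; B=k + 6; C=1.
f must satisfy (3*k + 15)·f(k+1) − (k + 5)·f(k) = 1.
d = -1 from the (1,1,0) case.
deg f ≤ -1 is impossible — no certificate.

none — t_k is not Gosper-summable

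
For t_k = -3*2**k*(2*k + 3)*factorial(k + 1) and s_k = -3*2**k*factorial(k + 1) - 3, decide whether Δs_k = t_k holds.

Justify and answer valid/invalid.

s_(k+1) = -3*2**(k + 1)*factorial(k + 2) - 3
s_(k+1) − s_k = -3*2**k*(2*k + 3)*factorial(k + 1)
(s_(k+1) − s_k) − t_k = 0

Valid — Δs_k = t_k.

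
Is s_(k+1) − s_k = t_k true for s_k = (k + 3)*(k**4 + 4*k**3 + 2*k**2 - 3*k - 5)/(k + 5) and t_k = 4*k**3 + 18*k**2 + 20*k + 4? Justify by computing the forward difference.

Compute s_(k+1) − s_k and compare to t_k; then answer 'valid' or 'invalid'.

s_(k+1) = (k**5 + 12*k**4 + 52*k**3 + 97*k**2 + 67*k - 4)/(k + 6)
s_(k+1) − s_k = 2*(2*k**5 + 28*k**4 + 135*k**3 + 274*k**2 + 215*k + 35)/(k**2 + 11*k + 30)
(s_(k+1) − s_k) − t_k = 2*(-3*k**4 - 34*k**3 - 108*k**2 - 107*k - 25)/(k**2 + 11*k + 30)

Invalid: residual 2*(-3*k**4 - 34*k**3 - 108*k**2 - 107*k - 25)/(k**2 + 11*k + 30) ≠ 0.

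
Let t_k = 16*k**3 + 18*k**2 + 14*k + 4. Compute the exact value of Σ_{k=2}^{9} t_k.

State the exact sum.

Σ = 38144

Compute t_(k+1)/t_k: get (8*k**3 + 33*k**2 + 49*k + 26)/(8*k**3 + 9*k**2 + 7*k + 2).
Gosper form: A/B · C(k+1)/C(k) with A=1, B=1, C=k**3 + 9*k**2/8 + 7*k/8 + 1/4.
Set up (1)·f(k+1) − (1)·f(k) − (k**3 + 9*k**2/8 + 7*k/8 + 1/4) = 0.
Bound: deg f ≤ 4.
Match coefficients ⇒ f(k) = k**2*(2*k**2 - k + 1)/8.
So s_k = (B(k−1)f/C)·t_k = (k**2*(2*k**2 - k + 1)/(8*k**3 + 9*k**2 + 7*k + 2))·t_k = 2*k**2*(2*k**2 - k + 1).
Check: Δs_k = 16*k**3 + 18*k**2 + 14*k + 4. ✓
Evaluate s at k=10 and k=2: 38200 and 56; difference 38144.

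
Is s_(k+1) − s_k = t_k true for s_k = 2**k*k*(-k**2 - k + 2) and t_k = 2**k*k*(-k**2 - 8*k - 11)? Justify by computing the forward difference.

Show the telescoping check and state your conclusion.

s_(k+1) = 2**(k + 1)*k*(-k**2 - 4*k - 3)
s_(k+1) − s_k = 2**k*k*(-k**2 - 7*k - 8)
(s_(k+1) − s_k) − t_k = 2**k*k*(k + 3)

Invalid: residual 2**k*k*(k + 3) ≠ 0.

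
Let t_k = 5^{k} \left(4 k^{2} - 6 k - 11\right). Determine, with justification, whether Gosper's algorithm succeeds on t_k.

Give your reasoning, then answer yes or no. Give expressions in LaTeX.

Ratio r(k) = 5*(4*k**2 + 2*k - 13)/(4*k**2 - 6*k - 11).
Factor: A=5; B=1; C=k**2 - 3*k/2 - 11/4.
Key eq: (5)·f(k+1) = (1)·f(k) + (k**2 - 3*k/2 - 11/4).
From deg A=0, deg B=0, deg C=2: d=2.
Solving with deg f ≤ 2: f(k) = (k**2 - 4*k + 1)/4.
R(k) = B(k−1)·f(k)/C(k) = (k**2 - 4*k + 1)/(4*k**2 - 6*k - 11); s_k = R·t_k = 5**k*(k**2 - 4*k + 1).
s_(k+1) − s_k = 5**k*(4*k**2 - 6*k - 11) = t_k.

Yes. s_k = 5^{k} \left(k^{2} - 4 k + 1\right).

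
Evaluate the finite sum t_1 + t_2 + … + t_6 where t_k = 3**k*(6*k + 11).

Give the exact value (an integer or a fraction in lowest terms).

Σ = 48102

t_(k+1)/t_k = 3*(6*k + 17)/(6*k + 11).
Take A(k)=3, B(k)=1, C(k)=k + 11/6.
Solve (3)·f(k+1) − (1)·f(k) = k + 11/6.
From deg A=0, deg B=0, deg C=1: d=1.
Solving with deg f ≤ 1: f(k) = (3*k + 1)/6.
Get s_k = R·t_k = 3**k*(3*k + 1) with R(k) = B(k−1)f(k)/C(k) = (3*k + 1)/(6*k + 11).
Verify: 3**k*(6*k + 11) matches t_k.
Telescoping: Σ = s_(7) − s_(1) = 48114 − (12) = 48102.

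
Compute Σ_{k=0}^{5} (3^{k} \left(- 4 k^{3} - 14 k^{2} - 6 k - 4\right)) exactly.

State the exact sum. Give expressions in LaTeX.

t_(k+1)/t_k = 3*(2*k**3 + 13*k**2 + 23*k + 14)/(2*k**3 + 7*k**2 + 3*k + 2).
So A=3 and B=1, with C=k**3 + 7*k**2/2 + 3*k/2 + 1.
Set up (3)·f(k+1) − (1)·f(k) − (k**3 + 7*k**2/2 + 3*k/2 + 1) = 0.
From deg A=0, deg B=0, deg C=3: d=3.
A polynomial solution: f(k) = (k**3 - k**2 + 1)/2.
Certificate R = B(k−1)f/C = (k**3 - k**2 + 1)/(2*k**3 + 7*k**2 + 3*k + 2) gives s_k = 2*3**k*(-k**3 + k**2 - 1).
s_(k+1) − s_k = 3**k*(-4*k**3 - 14*k**2 - 6*k - 4) = t_k.
Sum = s_(6) − s_(0); s_(6) = -263898, s_(0) = -2 ⇒ -263896.

Σ = -263896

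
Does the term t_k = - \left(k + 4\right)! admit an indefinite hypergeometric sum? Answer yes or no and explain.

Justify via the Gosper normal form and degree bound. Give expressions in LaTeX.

No; the degree bound rules out any f.

Ratio r(k) = k + 5.
Take A(k)=k + 5, B(k)=1, C(k)=1.
Solve (k + 5)·f(k+1) − (1)·f(k) = 1.
Bound: deg f ≤ -1.
deg f ≤ -1 is impossible — no certificate.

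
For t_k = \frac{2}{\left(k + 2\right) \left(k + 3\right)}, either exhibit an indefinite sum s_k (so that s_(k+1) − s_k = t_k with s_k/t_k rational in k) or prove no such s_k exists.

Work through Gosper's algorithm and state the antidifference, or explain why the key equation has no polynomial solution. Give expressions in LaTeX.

Ratio r(k) = (k + 2)/(k + 4).
A = k + 2, B = k + 4, C = 1.
f must satisfy (k + 2)·f(k+1) − (k + 3)·f(k) = 1.
Bound: deg f ≤ 1.
Solving with deg f ≤ 1: f(k) = k/2.
Certificate R = B(k−1)f/C = k*(k + 3)/2 gives s_k = k/(k + 2).
Verify: 2/(k**2 + 5*k + 6) matches t_k.

s_k = \frac{k}{k + 2}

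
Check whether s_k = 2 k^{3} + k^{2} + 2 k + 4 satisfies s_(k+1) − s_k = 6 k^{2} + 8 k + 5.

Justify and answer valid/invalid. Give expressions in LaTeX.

Valid: the claim telescopes to t_k.

s_(k+1) = 2*k**3 + 7*k**2 + 10*k + 9
s_(k+1) − s_k = 6*k**2 + 8*k + 5
(s_(k+1) − s_k) − t_k = 0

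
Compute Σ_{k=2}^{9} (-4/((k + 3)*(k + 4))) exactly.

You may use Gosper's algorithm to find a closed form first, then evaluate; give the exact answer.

Σ = -32/65

The ratio is (k + 3)/(k + 5).
Gosper form: A/B · C(k+1)/C(k) with A=k + 3, B=k + 5, C=1.
Key eq: (k + 3)·f(k+1) = (k + 4)·f(k) + (1).
deg f ≤ 1 (via 1,1,0).
Solve for f: f(k) = k/3 (degree 1 ≤ 1).
Then R = B(k−1)f/C = k*(k + 4)/3, so s_k = R(k)·t_k = -4*k/(3*k + 9).
Δs = -4/(k**2 + 7*k + 12), as required.
Evaluate s at k=10 and k=2: -40/39 and -8/15; difference -32/65.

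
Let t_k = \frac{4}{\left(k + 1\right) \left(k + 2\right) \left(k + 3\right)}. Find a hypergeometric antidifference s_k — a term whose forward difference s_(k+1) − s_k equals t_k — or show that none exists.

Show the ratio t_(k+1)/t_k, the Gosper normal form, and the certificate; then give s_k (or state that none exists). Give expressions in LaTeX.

The ratio is (k + 1)/(k + 4).
Gosper form: A/B · C(k+1)/C(k) with A=k + 1, B=k + 4, C=1.
f must satisfy (k + 1)·f(k+1) − (k + 3)·f(k) = 1.
Degrees (1,1,0) ⇒ d ≤ 2.
Solve for f: f(k) = k*(k + 3)/4 (degree 2 ≤ 2).
Get s_k = R·t_k = k*(k + 3)/((k + 1)*(k + 2)) with R(k) = B(k−1)f(k)/C(k) = k*(k + 3)**2/4.
Check: Δs_k = 4/(k**3 + 6*k**2 + 11*k + 6). ✓

s_k = \frac{k \left(k + 3\right)}{\left(k + 1\right) \left(k + 2\right)}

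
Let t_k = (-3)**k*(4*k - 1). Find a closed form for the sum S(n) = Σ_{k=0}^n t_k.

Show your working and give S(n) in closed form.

S(n) = 3*(-3)**n*n - 1

Compute t_(k+1)/t_k: get 3*(-4*k - 3)/(4*k - 1).
So A=-3 and B=1, with C=k - 1/4.
Key eq: (-3)·f(k+1) = (1)·f(k) + (k - 1/4).
Bound: deg f ≤ 1.
Solve for f: f(k) = -(k - 1)/4 (degree 1 ≤ 1).
Get s_k = R·t_k = (-3)**k*(1 - k) with R(k) = B(k−1)f(k)/C(k) = -(k - 1)/(4*k - 1).
Verify: (-3)**k*(4*k - 1) matches t_k.
Σ_(k=0)^n t_k = s_(n+1) − s_(0) = (3*(-3)**n*n) − (1), i.e. 3*(-3)**n*n - 1.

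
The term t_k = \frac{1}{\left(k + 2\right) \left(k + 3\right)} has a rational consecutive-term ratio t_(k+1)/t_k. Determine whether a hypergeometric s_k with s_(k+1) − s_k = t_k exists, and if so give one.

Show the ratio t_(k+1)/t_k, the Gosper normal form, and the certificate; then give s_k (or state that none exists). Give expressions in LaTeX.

s_k = \frac{k}{2 \left(k + 2\right)}

Ratio r(k) = (k + 2)/(k + 4).
So A=k + 2 and B=k + 4, with C=1.
f must satisfy (k + 2)·f(k+1) − (k + 3)·f(k) = 1.
d = 1 from the (1,1,0) case.
Coefficient equations give f(k) = k/2.
Certificate R = B(k−1)f/C = k*(k + 3)/2 gives s_k = k/(2*(k + 2)).
Verify: 1/(k**2 + 5*k + 6) matches t_k.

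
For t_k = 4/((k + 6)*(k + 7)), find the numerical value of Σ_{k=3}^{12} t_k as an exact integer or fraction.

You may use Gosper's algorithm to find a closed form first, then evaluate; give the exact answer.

Σ = 40/171

The ratio is (k + 6)/(k + 8).
Normal form (A,B,C) = (k + 6, k + 8, 1).
Solve (k + 6)·f(k+1) − (k + 7)·f(k) = 1.
From deg A=1, deg B=1, deg C=0: d=1.
A polynomial solution: f(k) = k/6.
So s_k = (B(k−1)f/C)·t_k = (k*(k + 7)/6)·t_k = 2*k/(3*(k + 6)).
Verify: 4/(k**2 + 13*k + 42) matches t_k.
Σ_(k=3)^(12) t_k = s_(13) − s_(3) = 26/57 − (2/9) = 40/171.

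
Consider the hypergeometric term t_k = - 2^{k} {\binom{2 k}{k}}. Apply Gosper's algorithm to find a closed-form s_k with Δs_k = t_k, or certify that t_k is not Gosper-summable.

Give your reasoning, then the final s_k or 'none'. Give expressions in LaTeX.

not Gosper-summable; s_k does not exist

Compute t_(k+1)/t_k: get 4*(2*k + 1)/(k + 1).
So A=8*k + 4 and B=k + 1, with C=1.
Set up (8*k + 4)·f(k+1) − (k)·f(k) − (1) = 0.
Degrees (1,1,0) ⇒ d ≤ -1.
d = -1 < 0 ⇒ no nonzero polynomial f; not summable.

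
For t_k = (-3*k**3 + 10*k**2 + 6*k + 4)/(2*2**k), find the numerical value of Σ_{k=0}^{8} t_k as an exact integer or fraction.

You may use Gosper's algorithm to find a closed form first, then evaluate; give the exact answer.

Σ = 1313/256

t_(k+1)/t_k = (3*k**3 - k**2 - 17*k - 17)/(2*(3*k**3 - 10*k**2 - 6*k - 4)).
So A=1/2 and B=1, with C=k**3 - 10*k**2/3 - 2*k - 4/3.
Set up (1/2)·f(k+1) − (1)·f(k) − (k**3 - 10*k**2/3 - 2*k - 4/3) = 0.
Degrees (0,0,3) ⇒ d ≤ 3.
Coefficient equations give f(k) = -2*(3*k**3 - k**2 + k - 1)/3.
Then R = B(k−1)f/C = -2*(3*k**3 - k**2 + k - 1)/(3*k**3 - 10*k**2 - 6*k - 4), so s_k = R(k)·t_k = (3*k**3 - k**2 + k - 1)/2**k.
Δs = (-3*k**3 + 10*k**2 + 6*k + 4)/(2*2**k), as required.
Telescoping: Σ = s_(9) − s_(0) = 1057/256 − (-1) = 1313/256.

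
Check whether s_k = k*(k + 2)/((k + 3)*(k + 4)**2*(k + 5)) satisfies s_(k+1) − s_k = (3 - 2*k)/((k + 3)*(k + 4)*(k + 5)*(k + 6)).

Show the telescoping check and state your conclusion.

Invalid: residual 2*(3*k**2 + 11*k - 12)/(k**6 + 27*k**5 + 301*k**4 + 1773*k**3 + 5818*k**2 + 10080*k + 7200) ≠ 0.

s_(k+1) = (k + 1)*(k + 3)/((k + 4)*(k + 5)**2*(k + 6))
s_(k+1) − s_k = (-k*(k + 2)*(k + 5)*(k + 6) + (k + 1)*(k + 3)**2*(k + 4))/((k + 3)*(k + 4)**2*(k + 5)**2*(k + 6))
(s_(k+1) − s_k) − t_k = 2*(3*k**2 + 11*k - 12)/(k**6 + 27*k**5 + 301*k**4 + 1773*k**3 + 5818*k**2 + 10080*k + 7200)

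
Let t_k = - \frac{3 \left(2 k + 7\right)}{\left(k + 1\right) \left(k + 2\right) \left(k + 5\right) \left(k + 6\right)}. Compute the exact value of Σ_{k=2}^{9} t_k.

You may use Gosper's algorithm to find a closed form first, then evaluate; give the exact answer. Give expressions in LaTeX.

r(k) = (k + 1)*(k + 5)*(2*k + 9)/((k + 3)*(k + 7)*(2*k + 7)) after simplifying.
A = k + 1, B = k + 7, C = k**3 + 21*k**2/2 + 73*k/2 + 42.
Key eq: (k + 1)·f(k+1) = (k + 6)·f(k) + (k**3 + 21*k**2/2 + 73*k/2 + 42).
deg f ≤ 5 (via 1,1,3).
Solve for f: f(k) = k*(k + 2)*(k + 3)*(k + 4)*(k + 6)/10 (degree 5 ≤ 5).
Get s_k = R·t_k = 3*k*(-k - 6)/(5*(k**2 + 6*k + 5)) with R(k) = B(k−1)f(k)/C(k) = k*(k + 2)*(k + 6)**2/(5*(2*k + 7)).
Δs = 3*(-2*k - 7)/(k**4 + 14*k**3 + 65*k**2 + 112*k + 60), as required.
Σ_(k=2)^(9) t_k = s_(10) − s_(2) = -32/55 − (-16/35) = -48/385.

Σ = -48/385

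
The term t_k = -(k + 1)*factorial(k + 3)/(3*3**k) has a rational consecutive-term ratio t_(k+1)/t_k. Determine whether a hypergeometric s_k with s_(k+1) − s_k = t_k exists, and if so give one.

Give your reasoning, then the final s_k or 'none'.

Ratio r(k) = (k + 2)*(k + 4)/(3*(k + 1)).
Take A(k)=k/3 + 4/3, B(k)=1, C(k)=k + 1.
Key eq: (k/3 + 4/3)·f(k+1) = (1)·f(k) + (k + 1).
Degrees (1,0,1) ⇒ d ≤ 0.
A polynomial solution: f(k) = 3.
So s_k = (B(k−1)f/C)·t_k = (3/(k + 1))·t_k = -factorial(k + 3)/3**k.
Verify: -(k + 1)*factorial(k + 3)/(3*3**k) matches t_k.

s_k = -factorial(k + 3)/3**k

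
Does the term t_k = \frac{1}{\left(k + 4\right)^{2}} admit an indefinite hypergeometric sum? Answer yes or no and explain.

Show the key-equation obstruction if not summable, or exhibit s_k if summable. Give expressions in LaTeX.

The ratio is (k + 4)**2/(k + 5)**2.
Normal form (A,B,C) = (k**2 + 8*k + 16, k**2 + 10*k + 25, 1).
Key eq: (k**2 + 8*k + 16)·f(k+1) = (k**2 + 8*k + 16)·f(k) + (1).
Bound: deg f ≤ 0.
Write f(k) = c0. Then LHS − RHS = -1, requiring -1 = 0: contradictory. No certificate.

No — key equation has no polynomial f.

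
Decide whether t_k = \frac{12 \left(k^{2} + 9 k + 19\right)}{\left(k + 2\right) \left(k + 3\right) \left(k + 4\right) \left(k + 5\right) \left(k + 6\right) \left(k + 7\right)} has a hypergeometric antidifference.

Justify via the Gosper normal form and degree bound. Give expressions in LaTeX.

Yes. s_k = \frac{k \left(k^{2} + 12 k + 44\right)}{12 \left(k^{3} + 12 k^{2} + 44 k + 48\right)}.

t_(k+1)/t_k = (k + 2)*(9*k + (k + 1)**2 + 28)/((k + 8)*(k**2 + 9*k + 19)).
A = k + 2, B = k + 8, C = k**2 + 9*k + 19.
Need (k + 2)·f(k+1) − (k + 7)·f(k) = k**2 + 9*k + 19.
From deg A=1, deg B=1, deg C=2: d=5.
Solve for f: f(k) = k*(k + 3)*(k + 5)*(k**2 + 12*k + 44)/144 (degree 5 ≤ 5).
Certificate R = B(k−1)f/C = k*(k + 3)*(k + 5)*(k + 7)*(k**2 + 12*k + 44)/(144*(k**2 + 9*k + 19)) gives s_k = k*(k**2 + 12*k + 44)/(12*(k**3 + 12*k**2 + 44*k + 48)).
Δs = 12*(k**2 + 9*k + 19)/(k**6 + 27*k**5 + 295*k**4 + 1665*k**3 + 5104*k**2 + 8028*k + 5040), as required.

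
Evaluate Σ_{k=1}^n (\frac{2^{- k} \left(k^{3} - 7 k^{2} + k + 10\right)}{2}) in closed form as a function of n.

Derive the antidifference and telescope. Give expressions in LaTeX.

S(n) = 2^{- n - 1} \left(- 2^{n + 2} - n^{3} + n^{2} + 9 n + 4\right)

Compute t_(k+1)/t_k: get (k**3 - 4*k**2 - 10*k + 5)/(2*(k**3 - 7*k**2 + k + 10)).
Normal form (A,B,C) = (1/2, 1, k**3 - 7*k**2 + k + 10).
Set up (1/2)·f(k+1) − (1)·f(k) − (k**3 - 7*k**2 + k + 10) = 0.
From deg A=0, deg B=0, deg C=3: d=3.
Solve for f: f(k) = -2*(k**3 - 4*k**2 - 4*k + 3) (degree 3 ≤ 3).
Get s_k = R·t_k = (-k**3 + 4*k**2 + 4*k - 3)/2**k with R(k) = B(k−1)f(k)/C(k) = -2*(k**3 - 4*k**2 - 4*k + 3)/(k**3 - 7*k**2 + k + 10).
Check: Δs_k = (k**3 - 7*k**2 + k + 10)/(2*2**k). ✓
Telescope: S(n) = s_(n+1) − s_(1) = 2**(-n - 1)*(-n**3 + n**2 + 9*n + 4) − (2) = 2**(-n - 1)*(-2**(n + 2) - n**3 + n**2 + 9*n + 4).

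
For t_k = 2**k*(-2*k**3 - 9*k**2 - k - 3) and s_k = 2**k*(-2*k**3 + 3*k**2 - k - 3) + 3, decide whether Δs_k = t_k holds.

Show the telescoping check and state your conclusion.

s_(k+1) = 2**(k + 1)*(-k - 2*(k + 1)**3 + 3*(k + 1)**2 - 4) + 3
s_(k+1) − s_k = 2**k*(-2*k**3 - 9*k**2 - k - 3)
(s_(k+1) − s_k) − t_k = 0

valid; difference matches t_k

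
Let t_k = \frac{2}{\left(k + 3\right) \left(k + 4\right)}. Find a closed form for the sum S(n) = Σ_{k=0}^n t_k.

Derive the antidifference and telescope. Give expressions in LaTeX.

S(n) = \frac{2 \left(n + 1\right)}{3 \left(n + 4\right)}

Step 1: r(k) = (k + 3)/(k + 5).
So A=k + 3 and B=k + 5, with C=1.
f must satisfy (k + 3)·f(k+1) − (k + 4)·f(k) = 1.
Degrees (1,1,0) ⇒ d ≤ 1.
Solving with deg f ≤ 1: f(k) = k/3.
So s_k = (B(k−1)f/C)·t_k = (k*(k + 4)/3)·t_k = 2*k/(3*(k + 3)).
Check: Δs_k = 2/(k**2 + 7*k + 12). ✓
Evaluate: s_(n+1) = 2*(n + 1)/(3*(n + 4)); subtract s_(0) = 0 ⇒ S(n) = 2*(n + 1)/(3*(n + 4)).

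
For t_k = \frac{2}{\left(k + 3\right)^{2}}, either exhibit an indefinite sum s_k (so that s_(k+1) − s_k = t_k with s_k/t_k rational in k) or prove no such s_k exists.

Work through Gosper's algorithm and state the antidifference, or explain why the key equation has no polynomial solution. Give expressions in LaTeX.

not Gosper-summable; s_k does not exist

r(k) = (k + 3)**2/(k + 4)**2 after simplifying.
Gosper form: A/B · C(k+1)/C(k) with A=k**2 + 6*k + 9, B=k**2 + 8*k + 16, C=1.
Key eq: (k**2 + 6*k + 9)·f(k+1) = (k**2 + 6*k + 9)·f(k) + (1).
d = 0 from the (2,2,0) case.
Put f(k) = c0: A·f(k+1) − B(k−1)·f(k) − C = -1; need -1 = 0 — inconsistent ⇒ no f, not summable.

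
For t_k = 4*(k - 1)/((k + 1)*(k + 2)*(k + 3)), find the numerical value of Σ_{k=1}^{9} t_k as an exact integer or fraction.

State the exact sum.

r(k) = k*(k + 1)/((k - 1)*(k + 4)) after simplifying.
Gosper form: A/B · C(k+1)/C(k) with A=k + 1, B=k + 4, C=k - 1.
Need (k + 1)·f(k+1) − (k + 3)·f(k) = k - 1.
Bound: deg f ≤ 2.
Solve for f: f(k) = -k (degree 1 ≤ 2).
Get s_k = R·t_k = -4*k/((k + 1)*(k + 2)) with R(k) = B(k−1)f(k)/C(k) = -k*(k + 3)/(k - 1).
s_(k+1) − s_k = 4*(k - 1)/(k**3 + 6*k**2 + 11*k + 6) = t_k.
Telescoping: Σ = s_(10) − s_(1) = -10/33 − (-2/3) = 4/11.

Σ = 4/11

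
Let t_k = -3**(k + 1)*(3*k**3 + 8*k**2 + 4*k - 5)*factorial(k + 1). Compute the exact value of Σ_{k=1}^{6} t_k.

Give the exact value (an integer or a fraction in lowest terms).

Σ = -10846120338

r(k) = 3*(3*k**4 + 23*k**3 + 63*k**2 + 68*k + 20)/(3*k**3 + 8*k**2 + 4*k - 5) after simplifying.
Gosper form: A/B · C(k+1)/C(k) with A=3*k + 6, B=1, C=k**3 + 8*k**2/3 + 4*k/3 - 5/3.
Set up (3*k + 6)·f(k+1) − (1)·f(k) − (k**3 + 8*k**2/3 + 4*k/3 - 5/3) = 0.
From deg A=1, deg B=0, deg C=3: d=2.
Coefficient equations give f(k) = (k**2 - k - 1)/3.
R(k) = B(k−1)·f(k)/C(k) = (k**2 - k - 1)/(3*k**3 + 8*k**2 + 4*k - 5); s_k = R·t_k = 3**(k + 1)*(-k**2 + k + 1)*factorial(k + 1).
s_(k+1) − s_k = -3**(k + 1)*(3*k**3 + 8*k**2 + 4*k - 5)*factorial(k + 1) = t_k.
Σ_(k=1)^(6) t_k = s_(7) − s_(1) = -10846120320 − (18) = -10846120338.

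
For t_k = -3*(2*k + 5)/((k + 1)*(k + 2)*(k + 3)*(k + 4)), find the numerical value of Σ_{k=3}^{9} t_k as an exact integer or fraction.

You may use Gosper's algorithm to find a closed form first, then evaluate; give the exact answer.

Σ = -119/1144

Ratio r(k) = (k + 1)*(2*k + 7)/((k + 5)*(2*k + 5)).
So A=k + 1 and B=k + 5, with C=k + 5/2.
f must satisfy (k + 1)·f(k+1) − (k + 4)·f(k) = k + 5/2.
Bound: deg f ≤ 3.
Coefficient equations give f(k) = k*(k + 2)*(k + 4)/6.
Certificate R = B(k−1)f/C = k*(k + 2)*(k + 4)**2/(3*(2*k + 5)) gives s_k = k*(-k - 4)/(k**2 + 4*k + 3).
s_(k+1) − s_k = 3*(-2*k - 5)/(k**4 + 10*k**3 + 35*k**2 + 50*k + 24) = t_k.
Sum = s_(10) − s_(3); s_(10) = -140/143, s_(3) = -7/8 ⇒ -119/1144.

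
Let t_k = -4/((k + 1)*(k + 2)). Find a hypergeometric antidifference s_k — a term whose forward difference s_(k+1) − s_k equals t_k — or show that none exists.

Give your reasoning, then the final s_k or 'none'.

s_k = -4*k/(k + 1)

r(k) = (k + 1)/(k + 3) after simplifying.
Take A(k)=k + 1, B(k)=k + 3, C(k)=1.
Set up (k + 1)·f(k+1) − (k + 2)·f(k) − (1) = 0.
Degrees (1,1,0) ⇒ d ≤ 1.
Solving with deg f ≤ 1: f(k) = k.
R(k) = B(k−1)·f(k)/C(k) = k*(k + 2); s_k = R·t_k = -4*k/(k + 1).
s_(k+1) − s_k = -4/(k**2 + 3*k + 2) = t_k.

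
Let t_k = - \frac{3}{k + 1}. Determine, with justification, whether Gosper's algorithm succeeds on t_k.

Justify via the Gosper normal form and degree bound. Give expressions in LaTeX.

No. Not Gosper-summable.

Compute t_(k+1)/t_k: get (k + 1)/(k + 2).
A = k + 1, B = k + 2, C = 1.
f must satisfy (k + 1)·f(k+1) − (k + 1)·f(k) = 1.
deg f ≤ 0 (via 1,1,0).
Write f(k) = c0. Then LHS − RHS = -1, requiring -1 = 0: contradictory. No certificate.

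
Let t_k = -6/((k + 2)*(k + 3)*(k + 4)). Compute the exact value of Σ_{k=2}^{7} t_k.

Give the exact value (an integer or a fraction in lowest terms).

Σ = -27/220

Step 1: r(k) = (k + 2)/(k + 5).
Gosper form: A/B · C(k+1)/C(k) with A=k + 2, B=k + 5, C=1.
Solve (k + 2)·f(k+1) − (k + 4)·f(k) = 1.
deg f ≤ 2 (via 1,1,0).
Match coefficients ⇒ f(k) = k*(k + 5)/12.
Certificate R = B(k−1)f/C = k*(k + 4)*(k + 5)/12 gives s_k = k*(-k - 5)/(2*(k + 2)*(k + 3)).
Δs = -6/(k**3 + 9*k**2 + 26*k + 24), as required.
Sum = s_(8) − s_(2); s_(8) = -26/55, s_(2) = -7/20 ⇒ -27/220.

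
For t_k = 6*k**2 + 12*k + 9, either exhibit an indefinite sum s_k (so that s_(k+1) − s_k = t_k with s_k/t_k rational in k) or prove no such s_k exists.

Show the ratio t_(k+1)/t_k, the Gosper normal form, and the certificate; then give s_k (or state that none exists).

s_k = k*(2*k**2 + 3*k + 4)

Compute t_(k+1)/t_k: get (2*k**2 + 8*k + 9)/(2*k**2 + 4*k + 3).
A = 1, B = 1, C = k**2 + 2*k + 3/2.
Need (1)·f(k+1) − (1)·f(k) = k**2 + 2*k + 3/2.
From deg A=0, deg B=0, deg C=2: d=3.
Solve for f: f(k) = k*(2*k**2 + 3*k + 4)/6 (degree 3 ≤ 3).
So s_k = (B(k−1)f/C)·t_k = (k*(2*k**2 + 3*k + 4)/(3*(2*k**2 + 4*k + 3)))·t_k = k*(2*k**2 + 3*k + 4).
Verify: 6*k**2 + 12*k + 9 matches t_k.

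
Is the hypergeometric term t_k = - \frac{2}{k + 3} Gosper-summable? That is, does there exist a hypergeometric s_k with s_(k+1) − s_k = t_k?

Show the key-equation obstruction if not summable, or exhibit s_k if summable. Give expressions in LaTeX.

No; the coefficient equations for f are inconsistent.

Ratio r(k) = (k + 3)/(k + 4).
Normal form (A,B,C) = (k + 3, k + 4, 1).
Solve (k + 3)·f(k+1) − (k + 3)·f(k) = 1.
Degrees (1,1,0) ⇒ d ≤ 0.
f = c0 ⇒ A·f(k+1) − B(k−1)·f(k) − C = -1. The system {-1 = 0} is inconsistent; no antidifference.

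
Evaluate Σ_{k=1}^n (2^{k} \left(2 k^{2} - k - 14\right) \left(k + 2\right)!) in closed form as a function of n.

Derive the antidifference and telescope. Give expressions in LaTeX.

The ratio is 2*(k + 3)*(k - 2*(k + 1)**2 + 15)/(-2*k**2 + k + 14).
Gosper form: A/B · C(k+1)/C(k) with A=2*k + 6, B=1, C=k**2 - k/2 - 7.
Set up (2*k + 6)·f(k+1) − (1)·f(k) − (k**2 - k/2 - 7) = 0.
From deg A=1, deg B=0, deg C=2: d=1.
Solving with deg f ≤ 1: f(k) = (k - 4)/2.
So s_k = (B(k−1)f/C)·t_k = ((k - 4)/(2*k**2 - k - 14))·t_k = 2**k*(k - 4)*factorial(k + 2).
s_(k+1) − s_k = 2**k*(2*k**2 - k - 14)*factorial(k + 2) = t_k.
Σ_(k=1)^n t_k = s_(n+1) − s_(1) = (2**(n + 1)*(n - 3)*factorial(n + 3)) − (-36), i.e. 2*2**n*n*factorial(n + 3) - 6*2**n*factorial(n + 3) + 36.

S(n) = 2 \cdot 2^{n} n \left(n + 3\right)! - 6 \cdot 2^{n} \left(n + 3\right)! + 36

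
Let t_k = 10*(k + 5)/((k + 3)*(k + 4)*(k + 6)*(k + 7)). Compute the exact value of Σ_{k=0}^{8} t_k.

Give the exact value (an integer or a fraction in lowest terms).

Σ = 1/4

Ratio r(k) = (k + 3)*(k + 6)**2/((k + 5)**2*(k + 8)).
Gosper form: A/B · C(k+1)/C(k) with A=k + 3, B=k + 8, C=k**2 + 10*k + 25.
Key eq: (k + 3)·f(k+1) = (k + 7)·f(k) + (k**2 + 10*k + 25).
Bound: deg f ≤ 4.
Solving with deg f ≤ 4: f(k) = k*(k + 4)*(k + 5)*(k + 9)/36.
Get s_k = R·t_k = 5*k*(k + 9)/(18*(k**2 + 9*k + 18)) with R(k) = B(k−1)f(k)/C(k) = k*(k + 4)*(k + 7)*(k + 9)/(36*(k + 5)).
Verify: 10*(k + 5)/(k**4 + 20*k**3 + 145*k**2 + 450*k + 504) matches t_k.
Telescoping: Σ = s_(9) − s_(0) = 1/4 − (0) = 1/4.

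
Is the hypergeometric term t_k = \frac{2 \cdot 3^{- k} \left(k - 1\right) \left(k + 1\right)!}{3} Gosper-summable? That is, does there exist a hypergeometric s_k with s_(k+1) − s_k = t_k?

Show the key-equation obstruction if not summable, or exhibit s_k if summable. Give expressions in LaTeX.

Yes. s_k = 2 \cdot 3^{- k} \left(k + 1\right)!.

Ratio r(k) = k*(k + 2)/(3*(k - 1)).
Factor: A=k/3 + 2/3; B=1; C=k - 1.
f must satisfy (k/3 + 2/3)·f(k+1) − (1)·f(k) = k - 1.
deg f ≤ 0 (via 1,0,1).
Match coefficients ⇒ f(k) = 3.
Get s_k = R·t_k = 2*factorial(k + 1)/3**k with R(k) = B(k−1)f(k)/C(k) = 3/(k - 1).
Check: Δs_k = 2*(k - 1)*factorial(k + 1)/(3*3**k). ✓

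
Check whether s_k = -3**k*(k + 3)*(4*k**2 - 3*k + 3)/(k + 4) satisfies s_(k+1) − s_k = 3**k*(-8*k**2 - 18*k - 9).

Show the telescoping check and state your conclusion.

s_(k+1) = 3**(k + 1)*(k + 4)*(3*k - 4*(k + 1)**2)/(k + 5)
s_(k+1) − s_k = 3**k*(-8*k**4 - 82*k**3 - 285*k**2 - 357*k - 147)/(k**2 + 9*k + 20)
(s_(k+1) − s_k) − t_k = 3**k*(8*k**3 + 46*k**2 + 84*k + 33)/(k**2 + 9*k + 20)

Invalid: residual 3**k*(8*k**3 + 46*k**2 + 84*k + 33)/(k**2 + 9*k + 20) ≠ 0.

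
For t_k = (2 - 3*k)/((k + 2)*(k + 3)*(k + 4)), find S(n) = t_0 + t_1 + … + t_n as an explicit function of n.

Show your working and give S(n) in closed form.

The ratio is (k + 2)*(3*k + 1)/((k + 5)*(3*k - 2)).
Factor: A=k + 2; B=k + 5; C=k - 2/3.
Need (k + 2)·f(k+1) − (k + 4)·f(k) = k - 2/3.
Bound: deg f ≤ 2.
Coefficient equations give f(k) = k*(k - 4)/9.
Then R = B(k−1)f/C = k*(k - 4)*(k + 4)/(3*(3*k - 2)), so s_k = R(k)·t_k = k*(4 - k)/(3*(k + 2)*(k + 3)).
s_(k+1) − s_k = (2 - 3*k)/(k**3 + 9*k**2 + 26*k + 24) = t_k.
Σ_(k=0)^n t_k = s_(n+1) − s_(0) = ((-n**2 + 2*n + 3)/(3*(n**2 + 7*n + 12))) − (0), i.e. (-n**2 + 2*n + 3)/(3*(n**2 + 7*n + 12)).

S(n) = (-n**2 + 2*n + 3)/(3*(n**2 + 7*n + 12))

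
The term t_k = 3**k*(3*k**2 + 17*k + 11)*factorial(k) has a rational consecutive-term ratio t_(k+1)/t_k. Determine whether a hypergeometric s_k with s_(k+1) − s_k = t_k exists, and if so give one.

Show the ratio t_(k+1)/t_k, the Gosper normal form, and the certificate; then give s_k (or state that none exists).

Step 1: r(k) = 3*(3*k**3 + 26*k**2 + 54*k + 31)/(3*k**2 + 17*k + 11).
Take A(k)=3*k + 3, B(k)=1, C(k)=k**2 + 17*k/3 + 11/3.
Solve (3*k + 3)·f(k+1) − (1)·f(k) = k**2 + 17*k/3 + 11/3.
Degrees (1,0,2) ⇒ d ≤ 1.
Coefficient equations give f(k) = (k + 4)/3.
R(k) = B(k−1)·f(k)/C(k) = (k + 4)/(3*k**2 + 17*k + 11); s_k = R·t_k = 3**k*(k + 4)*factorial(k).
Δs = 3**k*(3*k**2 + 17*k + 11)*factorial(k), as required.

s_k = 3**k*(k + 4)*factorial(k)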